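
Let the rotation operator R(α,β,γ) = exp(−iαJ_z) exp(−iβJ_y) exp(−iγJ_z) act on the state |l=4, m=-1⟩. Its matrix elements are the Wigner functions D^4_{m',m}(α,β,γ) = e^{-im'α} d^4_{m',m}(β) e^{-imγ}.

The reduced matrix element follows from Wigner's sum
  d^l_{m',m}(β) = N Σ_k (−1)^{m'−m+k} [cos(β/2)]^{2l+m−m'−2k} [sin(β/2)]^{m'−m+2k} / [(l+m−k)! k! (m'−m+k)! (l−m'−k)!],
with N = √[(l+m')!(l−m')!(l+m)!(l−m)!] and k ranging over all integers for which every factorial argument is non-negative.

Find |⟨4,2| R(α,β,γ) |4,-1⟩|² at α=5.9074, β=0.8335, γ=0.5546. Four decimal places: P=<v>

First d^4_{2,-1}(β=0.8335), then the phase factors e^{-i(2)α} and e^{-i(-1)γ}:
Half-angle: c=0.914409, s=0.404791. N=√(720·2·6·120)=1018.233765
The bounds max(0,m−m')=0 and min(l+m,l−m')=2 give 3 terms
  k=0: (−1)^3·1018.2338/(72)·0.9144^5·0.4048^3 = -0.599667
  k=1: (−1)^4·1018.2338/(48)·0.9144^3·0.4048^5 = +0.176271
  k=2: (−1)^5·1018.2338/(240)·0.9144^1·0.4048^7 = -0.006909
d^4_{2,-1}(0.8335) = -0.599667 +0.176271 -0.006909 = -0.430304
|D^4_{2,-1}|² = |d^4_{2,-1}(β)|² = (-0.430304)² = 0.185162 (the z-rotation phases have unit modulus)

P=0.1852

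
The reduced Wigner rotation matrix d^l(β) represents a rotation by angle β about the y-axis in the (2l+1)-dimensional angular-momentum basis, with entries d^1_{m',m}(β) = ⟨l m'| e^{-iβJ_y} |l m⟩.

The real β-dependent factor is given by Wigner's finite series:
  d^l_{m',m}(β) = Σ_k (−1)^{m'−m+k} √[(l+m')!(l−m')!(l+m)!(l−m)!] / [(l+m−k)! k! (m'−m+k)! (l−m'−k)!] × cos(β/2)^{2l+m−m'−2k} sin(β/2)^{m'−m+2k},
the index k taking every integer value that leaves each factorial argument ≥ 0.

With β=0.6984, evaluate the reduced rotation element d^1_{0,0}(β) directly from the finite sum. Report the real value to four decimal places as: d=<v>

d=0.7659

d^1_{0,0}(β=0.6984) via Wigner's sum:
c=cos(0.6984/2)=0.939647, s=sin(0.6984/2)=0.342146; N=√[1·1·1·1]=1.000000
Admissible k: 0..1 (factorial args all ≥0)
  k=0: (−1)^0·1.0000/(1)·0.9396^2·0.3421^0 = +0.882936
  k=1: (−1)^1·1.0000/(1)·0.9396^0·0.3421^2 = -0.117064
d^1_{0,0}(0.6984) = +0.882936 -0.117064 = +0.765872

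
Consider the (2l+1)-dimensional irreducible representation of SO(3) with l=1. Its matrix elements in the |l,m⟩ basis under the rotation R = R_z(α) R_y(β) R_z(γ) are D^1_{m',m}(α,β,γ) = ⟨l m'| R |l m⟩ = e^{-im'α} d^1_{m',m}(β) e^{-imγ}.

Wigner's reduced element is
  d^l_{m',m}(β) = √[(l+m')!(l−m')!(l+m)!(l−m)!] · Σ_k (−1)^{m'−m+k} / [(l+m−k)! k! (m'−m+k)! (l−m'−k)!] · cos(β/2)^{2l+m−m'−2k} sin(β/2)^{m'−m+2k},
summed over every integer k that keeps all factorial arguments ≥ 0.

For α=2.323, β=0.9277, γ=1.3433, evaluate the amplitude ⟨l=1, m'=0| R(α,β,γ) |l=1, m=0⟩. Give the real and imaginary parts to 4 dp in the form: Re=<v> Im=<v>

D^1_{0,0}(2.323,0.9277,1.3433) = e^{-i·0·2.323}·d^1_{0,0}(0.9277)·e^{-i·0·1.3433}. Compute d first:
c=cos(0.9277/2)=0.894337, s=sin(0.9277/2)=0.447395; N=√[1·1·1·1]=1.000000
k∈{0,1} keeps every argument non-negative
  k=0: (−1)^0·1.0000/(1)·0.8943^2·0.4474^0 = +0.799838
  k=1: (−1)^1·1.0000/(1)·0.8943^0·0.4474^2 = -0.200162
d^1_{0,0}(0.9277) = +0.799838 -0.200162 = +0.599676
Attach z-rotation phases: D = e^{-i(0)(2.323)}·(+0.599676)·e^{-i(0)(1.3433)} = +0.599676+0.000000i

Re=0.5997 Im=0.0000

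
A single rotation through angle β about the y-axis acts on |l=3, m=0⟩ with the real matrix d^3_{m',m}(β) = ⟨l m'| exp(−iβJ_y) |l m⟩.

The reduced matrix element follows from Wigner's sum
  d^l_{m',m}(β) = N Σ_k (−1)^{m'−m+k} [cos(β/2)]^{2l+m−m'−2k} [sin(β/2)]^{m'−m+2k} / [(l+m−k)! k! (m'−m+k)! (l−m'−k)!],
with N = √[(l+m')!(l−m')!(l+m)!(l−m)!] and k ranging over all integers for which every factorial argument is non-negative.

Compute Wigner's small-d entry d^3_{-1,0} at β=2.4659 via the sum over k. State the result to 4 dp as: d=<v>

d=0.5536

d^3_{-1,0}(β=2.4659) via Wigner's sum:
With c≡cos(β/2)=0.331456 and s≡sin(β/2)=0.943471, N=[2·24·6·6]^{1/2}=41.569219
The bounds max(0,m−m')=1 and min(l+m,l−m')=3 give 3 terms
  k=1: (−1)^0·41.5692/(12)·0.3315^5·0.9435^1 = +0.013075
  k=2: (−1)^1·41.5692/(4)·0.3315^3·0.9435^3 = -0.317815
  k=3: (−1)^2·41.5692/(12)·0.3315^1·0.9435^5 = +0.858338
d^3_{-1,0}(2.4659) = +0.013075 -0.317815 +0.858338 = +0.553598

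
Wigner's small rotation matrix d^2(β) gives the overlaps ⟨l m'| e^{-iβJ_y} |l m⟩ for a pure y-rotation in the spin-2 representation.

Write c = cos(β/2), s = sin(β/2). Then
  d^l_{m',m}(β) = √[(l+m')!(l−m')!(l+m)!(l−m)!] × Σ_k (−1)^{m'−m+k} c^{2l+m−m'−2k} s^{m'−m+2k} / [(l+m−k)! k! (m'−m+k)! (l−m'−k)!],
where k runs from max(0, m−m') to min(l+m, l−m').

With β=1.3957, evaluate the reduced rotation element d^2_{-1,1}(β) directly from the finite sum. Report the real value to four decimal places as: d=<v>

d^2_{-1,1}(β=1.3957) via Wigner's sum:
c=cos(1.3957/2)=0.766225, s=sin(1.3957/2)=0.642572; N=√[1·6·6·1]=6.000000
Admissible k: 2..3 (factorial args all ≥0)
  k=2: (−1)^0·6.0000/(2)·0.7662^2·0.6426^2 = +0.727240
  k=3: (−1)^1·6.0000/(6)·0.7662^0·0.6426^4 = -0.170485
d^2_{-1,1}(1.3957) = +0.727240 -0.170485 = +0.556755

d=0.5568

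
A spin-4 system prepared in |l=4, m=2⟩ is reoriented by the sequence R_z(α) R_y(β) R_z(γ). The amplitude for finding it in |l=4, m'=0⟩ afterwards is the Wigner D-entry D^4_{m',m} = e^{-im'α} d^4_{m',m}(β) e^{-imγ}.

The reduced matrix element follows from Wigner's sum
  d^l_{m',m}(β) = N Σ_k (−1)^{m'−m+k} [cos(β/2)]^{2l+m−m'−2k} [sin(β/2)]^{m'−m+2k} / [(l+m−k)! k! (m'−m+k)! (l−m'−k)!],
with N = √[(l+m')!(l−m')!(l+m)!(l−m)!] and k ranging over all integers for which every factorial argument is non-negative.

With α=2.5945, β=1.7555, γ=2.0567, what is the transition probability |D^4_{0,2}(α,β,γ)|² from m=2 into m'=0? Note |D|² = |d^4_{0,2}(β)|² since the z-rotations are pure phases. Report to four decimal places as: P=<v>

P=0.0851

D^4_{0,2}(2.5945,1.7555,2.0567) = e^{-i·0·2.5945}·d^4_{0,2}(1.7555)·e^{-i·2·2.0567}. Compute d first:
c=cos(1.7555/2)=0.638884, s=sin(1.7555/2)=0.769303; N=√[24·24·720·2]=910.735966
k: max(0,(2)−(0))=2 … min(4+(2),4−(0))=4
  k=2: (−1)^0·910.7360/(96)·0.6389^6·0.7693^2 = +0.381810
  k=3: (−1)^1·910.7360/(36)·0.6389^4·0.7693^4 = -1.476276
  k=4: (−1)^2·910.7360/(96)·0.6389^2·0.7693^6 = +0.802695
d^4_{0,2}(1.7555) = +0.381810 -1.476276 +0.802695 = -0.291771
|D^4_{0,2}|² = |d^4_{0,2}(β)|² = (-0.291771)² = 0.085131 (the z-rotation phases have unit modulus)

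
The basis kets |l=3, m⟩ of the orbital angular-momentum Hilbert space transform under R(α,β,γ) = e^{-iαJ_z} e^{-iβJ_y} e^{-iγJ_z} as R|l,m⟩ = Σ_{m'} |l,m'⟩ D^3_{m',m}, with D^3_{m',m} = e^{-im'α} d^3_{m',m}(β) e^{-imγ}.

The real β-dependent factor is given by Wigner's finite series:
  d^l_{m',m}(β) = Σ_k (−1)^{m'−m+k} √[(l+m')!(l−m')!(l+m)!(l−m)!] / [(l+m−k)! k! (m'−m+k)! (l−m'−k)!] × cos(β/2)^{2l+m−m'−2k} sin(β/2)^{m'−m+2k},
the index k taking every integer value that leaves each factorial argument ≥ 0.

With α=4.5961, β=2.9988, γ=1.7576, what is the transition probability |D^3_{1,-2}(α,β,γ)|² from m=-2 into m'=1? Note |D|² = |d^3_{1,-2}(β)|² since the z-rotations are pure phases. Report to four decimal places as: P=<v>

Split into d^3_{1,-2}(β=2.9988) × two z-phases.
With c≡cos(β/2)=0.071336 and s≡sin(β/2)=0.997452, N=[24·2·1·120]^{1/2}=75.894664
k∈{0,1} keeps every argument non-negative
  k=0: (−1)^3·75.8947/(12)·0.0713^3·0.9975^3 = -0.002278
  k=1: (−1)^4·75.8947/(24)·0.0713^1·0.9975^5 = +0.222724
d^3_{1,-2}(2.9988) = -0.002278 +0.222724 = +0.220446
|D^3_{1,-2}|² = |d^3_{1,-2}(β)|² = (+0.220446)² = 0.048596 (the z-rotation phases have unit modulus)

P=0.0486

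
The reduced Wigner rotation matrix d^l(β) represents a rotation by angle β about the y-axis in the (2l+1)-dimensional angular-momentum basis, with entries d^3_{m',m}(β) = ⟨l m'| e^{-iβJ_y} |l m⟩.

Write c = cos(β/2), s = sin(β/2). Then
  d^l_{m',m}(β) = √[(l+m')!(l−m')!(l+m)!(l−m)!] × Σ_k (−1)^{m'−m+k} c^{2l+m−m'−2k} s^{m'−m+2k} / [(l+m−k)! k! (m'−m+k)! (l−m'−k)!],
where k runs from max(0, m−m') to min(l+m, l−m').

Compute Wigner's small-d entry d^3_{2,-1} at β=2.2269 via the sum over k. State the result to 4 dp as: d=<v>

d^3_{2,-1}(β=2.2269) via Wigner's sum:
With c≡cos(β/2)=0.441569 and s≡sin(β/2)=0.897227, N=[120·1·2·24]^{1/2}=75.894664
The bounds max(0,m−m')=0 and min(l+m,l−m')=1 give 2 terms
  k=0: (−1)^3·75.8947/(12)·0.4416^3·0.8972^3 = -0.393308
  k=1: (−1)^4·75.8947/(24)·0.4416^1·0.8972^5 = +0.811916
d^3_{2,-1}(2.2269) = -0.393308 +0.811916 = +0.418608

d=0.4186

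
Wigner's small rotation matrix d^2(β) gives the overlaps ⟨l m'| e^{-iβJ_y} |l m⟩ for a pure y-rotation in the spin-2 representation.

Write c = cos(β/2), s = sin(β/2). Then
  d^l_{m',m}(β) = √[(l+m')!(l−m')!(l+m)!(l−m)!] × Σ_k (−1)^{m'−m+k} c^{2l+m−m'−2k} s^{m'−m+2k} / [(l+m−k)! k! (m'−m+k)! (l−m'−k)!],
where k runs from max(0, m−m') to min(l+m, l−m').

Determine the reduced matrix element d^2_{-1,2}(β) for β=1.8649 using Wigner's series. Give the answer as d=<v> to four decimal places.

d^2_{-1,2}(β=1.8649) via Wigner's sum:
c=cos(1.8649/2)=0.595868, s=sin(1.8649/2)=0.803082; N=√[1·6·24·1]=12.000000
The bounds max(0,m−m')=3 and min(l+m,l−m')=3 give 1 term
  k=3: (−1)^0·12.0000/(6)·0.5959^1·0.8031^3 = +0.617249
d^2_{-1,2}(1.8649) = +0.617249

d=0.6172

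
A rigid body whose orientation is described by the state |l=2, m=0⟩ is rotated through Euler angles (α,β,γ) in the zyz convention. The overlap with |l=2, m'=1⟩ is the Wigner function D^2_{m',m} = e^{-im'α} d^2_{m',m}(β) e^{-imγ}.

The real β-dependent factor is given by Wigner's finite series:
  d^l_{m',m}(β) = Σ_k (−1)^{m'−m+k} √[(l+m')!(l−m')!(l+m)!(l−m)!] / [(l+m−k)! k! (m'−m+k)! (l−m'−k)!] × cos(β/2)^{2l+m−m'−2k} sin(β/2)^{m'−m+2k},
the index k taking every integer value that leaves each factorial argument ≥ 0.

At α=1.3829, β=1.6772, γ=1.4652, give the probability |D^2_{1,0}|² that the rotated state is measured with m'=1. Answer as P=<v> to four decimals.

D^2_{1,0}(1.3829,1.6772,1.4652) = e^{-i·1·1.3829}·d^2_{1,0}(1.6772)·e^{-i·0·1.4652}. Compute d first:
c=cos(1.6772/2)=0.668505, s=sin(1.6772/2)=0.743708; N=√[6·1·2·2]=4.898979
The bounds max(0,m−m')=0 and min(l+m,l−m')=1 give 2 terms
  k=0: (−1)^1·4.8990/(2)·0.6685^3·0.7437^1 = -0.544241
  k=1: (−1)^2·4.8990/(2)·0.6685^1·0.7437^3 = +0.673577
d^2_{1,0}(1.6772) = -0.544241 +0.673577 = +0.129336
|D^2_{1,0}|² = |d^2_{1,0}(β)|² = (+0.129336)² = 0.016728 (the z-rotation phases have unit modulus)

P=0.0167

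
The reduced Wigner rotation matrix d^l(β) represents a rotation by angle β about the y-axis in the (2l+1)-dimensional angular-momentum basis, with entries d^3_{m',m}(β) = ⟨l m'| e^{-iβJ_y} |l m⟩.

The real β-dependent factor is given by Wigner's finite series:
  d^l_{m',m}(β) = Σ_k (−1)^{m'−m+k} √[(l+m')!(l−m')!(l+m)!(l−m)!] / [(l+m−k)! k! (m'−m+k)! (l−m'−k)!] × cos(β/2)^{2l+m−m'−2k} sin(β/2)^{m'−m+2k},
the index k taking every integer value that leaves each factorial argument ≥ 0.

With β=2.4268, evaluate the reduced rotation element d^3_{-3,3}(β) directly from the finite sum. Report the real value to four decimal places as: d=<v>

d^3_{-3,3}(β=2.4268) via Wigner's sum:
c=cos(2.4268/2)=0.349836, s=sin(2.4268/2)=0.936811; N=√[1·720·720·1]=720.000000
Admissible k: 6..6 (factorial args all ≥0)
  k=6: (−1)^0·720.0000/(720)·0.3498^0·0.9368^6 = +0.675945
d^3_{-3,3}(2.4268) = +0.675945

d=0.6759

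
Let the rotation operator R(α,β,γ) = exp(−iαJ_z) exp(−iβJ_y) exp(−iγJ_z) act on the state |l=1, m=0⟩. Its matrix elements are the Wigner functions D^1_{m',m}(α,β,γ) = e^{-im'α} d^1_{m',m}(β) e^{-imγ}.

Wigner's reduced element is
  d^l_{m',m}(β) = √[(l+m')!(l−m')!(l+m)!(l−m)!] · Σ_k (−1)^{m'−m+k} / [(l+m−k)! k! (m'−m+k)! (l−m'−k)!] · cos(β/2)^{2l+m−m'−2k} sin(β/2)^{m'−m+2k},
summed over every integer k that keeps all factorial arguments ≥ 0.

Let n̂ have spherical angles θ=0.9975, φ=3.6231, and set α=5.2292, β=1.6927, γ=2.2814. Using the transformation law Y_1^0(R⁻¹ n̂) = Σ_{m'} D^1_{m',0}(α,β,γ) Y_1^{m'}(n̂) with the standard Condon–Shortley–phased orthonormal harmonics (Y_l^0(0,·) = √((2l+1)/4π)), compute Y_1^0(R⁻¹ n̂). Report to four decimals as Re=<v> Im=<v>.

Re=-0.0466 Im=0.0000

Need the full column D^1_{m',0} for m'=−1..1 at α=5.2292, β=1.6927, γ=2.2814.
cos(β/2)=0.662721, sin(β/2)=0.748866
d^1_{-1,0}: single k=1 term ⇒ +0.701859;  D = +0.346796-0.610196i
d^1_{0,0}: k∈[0..1] ⇒ +0.439199 -0.560801 = -0.121602;  D = -0.121602+0.000000i
d^1_{1,0}: single k=0 term ⇒ -0.701859;  D = -0.346796-0.610196i
Y_1^{m'}(θ=0.9975,φ=3.6231) and Σ D·Y over m':
  (+0.3468-0.6102i)·(-0.2573+0.1344i)  (-0.1216+0.0000i)·(+0.2650+0.0000i)  (-0.3468-0.6102i)·(+0.2573+0.1344i)
Y_1^0(R⁻¹ n̂) = -0.046608+0.000000i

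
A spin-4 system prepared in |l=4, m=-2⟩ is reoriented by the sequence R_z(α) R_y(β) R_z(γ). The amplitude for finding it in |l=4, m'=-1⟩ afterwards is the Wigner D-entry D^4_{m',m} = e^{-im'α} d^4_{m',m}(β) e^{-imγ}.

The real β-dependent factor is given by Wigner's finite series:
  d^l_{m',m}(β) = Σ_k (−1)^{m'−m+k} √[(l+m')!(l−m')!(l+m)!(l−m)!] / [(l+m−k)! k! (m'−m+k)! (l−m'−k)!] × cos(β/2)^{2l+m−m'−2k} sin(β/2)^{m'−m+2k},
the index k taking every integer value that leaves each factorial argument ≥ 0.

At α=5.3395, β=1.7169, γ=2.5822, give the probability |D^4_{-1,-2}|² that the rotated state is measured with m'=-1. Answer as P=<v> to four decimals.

D^4_{-1,-2}(5.3395,1.7169,2.5822) = e^{-i·-1·5.3395}·d^4_{-1,-2}(1.7169)·e^{-i·-2·2.5822}. Compute d first:
c=cos(1.7169/2)=0.653611, s=sin(1.7169/2)=0.756830; N=√[6·120·2·720]=1018.233765
The bounds max(0,m−m')=0 and min(l+m,l−m')=2 give 3 terms
  k=0: (−1)^1·1018.2338/(240)·0.6536^7·0.7568^1 = -0.163633
  k=1: (−1)^2·1018.2338/(48)·0.6536^5·0.7568^3 = +1.096983
  k=2: (−1)^3·1018.2338/(72)·0.6536^3·0.7568^5 = -0.980543
d^4_{-1,-2}(1.7169) = -0.163633 +1.096983 -0.980543 = -0.047193
|D^4_{-1,-2}|² = |d^4_{-1,-2}(β)|² = (-0.047193)² = 0.002227 (the z-rotation phases have unit modulus)

P=0.0022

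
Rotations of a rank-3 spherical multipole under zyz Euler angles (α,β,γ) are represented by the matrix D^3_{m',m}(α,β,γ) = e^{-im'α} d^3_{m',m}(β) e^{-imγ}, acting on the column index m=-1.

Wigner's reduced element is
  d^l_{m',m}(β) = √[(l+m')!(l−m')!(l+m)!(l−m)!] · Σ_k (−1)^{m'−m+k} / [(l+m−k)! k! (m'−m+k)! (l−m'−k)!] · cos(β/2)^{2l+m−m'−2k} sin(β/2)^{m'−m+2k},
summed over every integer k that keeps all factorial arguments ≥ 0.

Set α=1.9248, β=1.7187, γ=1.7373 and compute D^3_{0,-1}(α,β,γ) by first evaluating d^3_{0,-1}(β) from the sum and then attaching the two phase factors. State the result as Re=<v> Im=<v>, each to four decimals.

Re=-0.0633 Im=0.3765

Split into d^3_{0,-1}(β=1.7187) × two z-phases.
c=cos(1.7187/2)=0.652930, s=sin(1.7187/2)=0.757418; N=√[6·6·2·24]=41.569219
k: max(0,(-1)−(0))=0 … min(3+(-1),3−(0))=2
  k=0: (−1)^1·41.5692/(12)·0.6529^5·0.7574^1 = -0.311357
  k=1: (−1)^2·41.5692/(4)·0.6529^3·0.7574^3 = +1.256953
  k=2: (−1)^3·41.5692/(12)·0.6529^1·0.7574^5 = -0.563814
d^3_{0,-1}(1.7187) = -0.311357 +1.256953 -0.563814 = +0.381781
Attach z-rotation phases: D = e^{-i(0)(1.9248)}·(+0.381781)·e^{-i(-1)(1.7373)} = -0.063275+0.376501i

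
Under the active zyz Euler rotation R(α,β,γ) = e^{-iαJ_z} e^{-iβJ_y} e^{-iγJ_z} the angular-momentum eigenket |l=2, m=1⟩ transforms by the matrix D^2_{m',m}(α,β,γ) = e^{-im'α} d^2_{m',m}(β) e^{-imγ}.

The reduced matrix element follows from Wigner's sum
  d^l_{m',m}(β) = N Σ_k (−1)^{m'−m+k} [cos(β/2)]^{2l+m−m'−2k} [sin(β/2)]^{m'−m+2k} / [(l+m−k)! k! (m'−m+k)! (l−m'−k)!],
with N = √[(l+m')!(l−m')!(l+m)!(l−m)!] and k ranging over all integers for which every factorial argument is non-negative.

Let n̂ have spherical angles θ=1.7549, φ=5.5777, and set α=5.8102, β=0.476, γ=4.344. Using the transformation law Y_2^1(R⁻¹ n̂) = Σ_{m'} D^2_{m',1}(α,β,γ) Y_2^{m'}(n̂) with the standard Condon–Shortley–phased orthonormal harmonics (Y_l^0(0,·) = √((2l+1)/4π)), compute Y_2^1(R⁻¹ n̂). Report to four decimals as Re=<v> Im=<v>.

Need the full column D^2_{m',1} for m'=−2..2 at α=5.8102, β=0.476, γ=4.344.
cos(β/2)=0.971811, sin(β/2)=0.235759
d^2_{-2,1}: single k=3 term ⇒ +0.025469;  D = +0.013906+0.021338i
d^2_{-1,1}: k∈[2..3] ⇒ +0.157479 -0.003089 = +0.154390;  D = +0.016119+0.153546i
d^2_{0,1}: k∈[1..2] ⇒ +0.530018 -0.031194 = +0.498825;  D = -0.179633+0.465358i
d^2_{1,1}: k∈[0..1] ⇒ +0.891924 -0.157479 = +0.734445;  D = -0.547573+0.489463i
d^2_{2,1}: single k=0 term ⇒ -0.432758;  D = +0.418607-0.109763i
Y_2^{m'}(θ=1.7549,φ=5.5777) and Σ D·Y over m':
  (+0.0139+0.0213i)·(+0.0594+0.3686i)  (+0.0161+0.1535i)·(-0.1058-0.0902i)  (-0.1796+0.4654i)·(-0.2837+0.0000i)  (-0.5476+0.4895i)·(+0.1058-0.0902i)  (+0.4186-0.1098i)·(+0.0594-0.3686i)
Y_2^1(R⁻¹ n̂) = +0.026639-0.202961i

Re=0.0266 Im=-0.2030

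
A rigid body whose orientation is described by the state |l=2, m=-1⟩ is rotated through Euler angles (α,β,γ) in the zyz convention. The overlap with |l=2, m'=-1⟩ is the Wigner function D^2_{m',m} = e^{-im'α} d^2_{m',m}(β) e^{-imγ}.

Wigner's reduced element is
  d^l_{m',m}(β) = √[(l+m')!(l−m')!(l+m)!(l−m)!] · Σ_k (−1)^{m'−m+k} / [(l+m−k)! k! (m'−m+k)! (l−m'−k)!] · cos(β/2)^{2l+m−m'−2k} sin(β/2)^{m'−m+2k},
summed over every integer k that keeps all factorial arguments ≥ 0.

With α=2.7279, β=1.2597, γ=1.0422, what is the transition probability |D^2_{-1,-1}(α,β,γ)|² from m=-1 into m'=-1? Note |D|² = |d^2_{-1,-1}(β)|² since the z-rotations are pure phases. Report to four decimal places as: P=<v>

D^2_{-1,-1}(2.7279,1.2597,1.0422) = e^{-i·-1·2.7279}·d^2_{-1,-1}(1.2597)·e^{-i·-1·1.0422}. Compute d first:
Half-angle: c=0.808116, s=0.589024. N=√(1·6·1·6)=6.000000
The bounds max(0,m−m')=0 and min(l+m,l−m')=1 give 2 terms
  k=0: (−1)^0·6.0000/(6)·0.8081^4·0.5890^0 = +0.426476
  k=1: (−1)^1·6.0000/(2)·0.8081^2·0.5890^2 = -0.679726
d^2_{-1,-1}(1.2597) = +0.426476 -0.679726 = -0.253250
|D^2_{-1,-1}|² = |d^2_{-1,-1}(β)|² = (-0.253250)² = 0.064136 (the z-rotation phases have unit modulus)

P=0.0641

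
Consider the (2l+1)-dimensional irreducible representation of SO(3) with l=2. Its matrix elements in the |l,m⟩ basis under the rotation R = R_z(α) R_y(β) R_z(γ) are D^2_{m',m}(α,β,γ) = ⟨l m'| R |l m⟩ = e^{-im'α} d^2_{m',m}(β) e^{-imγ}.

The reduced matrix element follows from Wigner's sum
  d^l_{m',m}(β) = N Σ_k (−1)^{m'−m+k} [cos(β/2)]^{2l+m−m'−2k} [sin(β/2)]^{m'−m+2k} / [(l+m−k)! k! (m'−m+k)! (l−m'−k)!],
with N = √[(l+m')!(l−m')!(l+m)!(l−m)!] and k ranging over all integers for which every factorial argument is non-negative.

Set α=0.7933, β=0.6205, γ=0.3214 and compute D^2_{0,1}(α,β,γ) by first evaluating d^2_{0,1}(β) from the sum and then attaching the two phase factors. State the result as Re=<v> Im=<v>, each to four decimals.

Split into d^2_{0,1}(β=0.6205) × two z-phases.
Half-angle: c=0.952257, s=0.305297. N=√(2·2·6·1)=4.898979
k∈{1,2} keeps every argument non-negative
  k=1: (−1)^0·4.8990/(2)·0.9523^3·0.3053^1 = +0.645744
  k=2: (−1)^1·4.8990/(2)·0.9523^1·0.3053^3 = -0.066374
d^2_{0,1}(0.6205) = +0.645744 -0.066374 = +0.579371
Attach z-rotation phases: D = e^{-i(0)(0.7933)}·(+0.579371)·e^{-i(1)(0.3214)} = +0.549703-0.183020i

Re=0.5497 Im=-0.1830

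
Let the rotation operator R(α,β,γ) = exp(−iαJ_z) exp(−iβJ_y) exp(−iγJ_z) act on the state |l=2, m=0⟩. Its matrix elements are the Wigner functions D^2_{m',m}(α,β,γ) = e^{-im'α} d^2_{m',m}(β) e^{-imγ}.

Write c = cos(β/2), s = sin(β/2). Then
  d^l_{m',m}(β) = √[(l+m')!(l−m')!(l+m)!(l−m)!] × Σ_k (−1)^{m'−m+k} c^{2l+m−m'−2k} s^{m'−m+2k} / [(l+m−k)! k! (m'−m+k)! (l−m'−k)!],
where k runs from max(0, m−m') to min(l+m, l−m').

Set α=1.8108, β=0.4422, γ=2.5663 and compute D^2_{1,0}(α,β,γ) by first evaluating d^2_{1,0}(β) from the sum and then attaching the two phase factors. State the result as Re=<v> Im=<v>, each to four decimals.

Re=0.1126 Im=0.4601

D^2_{1,0}(1.8108,0.4422,2.5663) = e^{-i·1·1.8108}·d^2_{1,0}(0.4422)·e^{-i·0·2.5663}. Compute d first:
Half-angle: c=0.975657, s=0.219303. N=√(6·1·2·2)=4.898979
The bounds max(0,m−m')=0 and min(l+m,l−m')=1 give 2 terms
  k=0: (−1)^1·4.8990/(2)·0.9757^3·0.2193^1 = -0.498898
  k=1: (−1)^2·4.8990/(2)·0.9757^1·0.2193^3 = +0.025206
d^2_{1,0}(0.4422) = -0.498898 +0.025206 = -0.473691
Phases: e^{-i·(1)·1.8108}=-0.237706-0.971337i, e^{-i·(0)·2.5663}=+1.000000+0.000000i ⇒ D=+0.112599+0.460114i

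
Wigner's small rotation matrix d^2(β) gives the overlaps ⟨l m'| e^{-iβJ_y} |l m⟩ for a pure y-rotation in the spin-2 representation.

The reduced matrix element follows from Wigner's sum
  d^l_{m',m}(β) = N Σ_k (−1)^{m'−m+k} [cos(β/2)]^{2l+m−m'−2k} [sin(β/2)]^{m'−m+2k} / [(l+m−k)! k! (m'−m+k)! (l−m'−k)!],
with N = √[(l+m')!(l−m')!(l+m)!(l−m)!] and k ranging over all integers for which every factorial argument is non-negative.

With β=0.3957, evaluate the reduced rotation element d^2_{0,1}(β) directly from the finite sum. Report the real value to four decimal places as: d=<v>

d^2_{0,1}(β=0.3957) via Wigner's sum:
c=cos(0.3957/2)=0.980491, s=sin(0.3957/2)=0.196562; N=√[2·2·6·1]=4.898979
The bounds max(0,m−m')=1 and min(l+m,l−m')=2 give 2 terms
  k=1: (−1)^0·4.8990/(2)·0.9805^3·0.1966^1 = +0.453843
  k=2: (−1)^1·4.8990/(2)·0.9805^1·0.1966^3 = -0.018240
d^2_{0,1}(0.3957) = +0.453843 -0.018240 = +0.435604

d=0.4356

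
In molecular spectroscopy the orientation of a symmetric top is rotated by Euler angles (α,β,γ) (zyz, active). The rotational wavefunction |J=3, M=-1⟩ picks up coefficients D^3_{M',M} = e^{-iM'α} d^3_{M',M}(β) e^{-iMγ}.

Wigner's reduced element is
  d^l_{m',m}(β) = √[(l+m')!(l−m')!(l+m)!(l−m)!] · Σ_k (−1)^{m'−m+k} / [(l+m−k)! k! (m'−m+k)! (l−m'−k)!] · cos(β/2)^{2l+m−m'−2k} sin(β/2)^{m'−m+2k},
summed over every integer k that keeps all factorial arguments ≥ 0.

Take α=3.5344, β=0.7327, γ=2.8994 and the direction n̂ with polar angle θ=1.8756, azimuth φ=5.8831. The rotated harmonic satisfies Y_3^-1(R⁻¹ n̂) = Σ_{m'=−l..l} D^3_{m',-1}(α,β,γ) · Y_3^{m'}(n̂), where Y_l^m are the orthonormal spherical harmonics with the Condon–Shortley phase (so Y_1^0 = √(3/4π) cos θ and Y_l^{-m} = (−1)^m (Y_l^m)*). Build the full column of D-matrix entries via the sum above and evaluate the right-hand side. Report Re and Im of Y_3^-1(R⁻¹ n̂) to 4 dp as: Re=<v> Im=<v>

Re=0.1823 Im=0.2378

Need the full column D^3_{m',-1} for m'=−3..3 at α=3.5344, β=0.7327, γ=2.8994.
cos(β/2)=0.933641, sin(β/2)=0.358210
d^3_{-3,-1}: single k=2 term ⇒ +0.377608;  D = +0.223857+0.304098i
d^3_{-2,-1}: k∈[1..2] ⇒ +0.803595 -0.236583 = +0.567013;  D = -0.485331-0.293184i
d^3_{-1,-1}: k∈[0..2] ⇒ +0.662338 -0.779983 +0.086112 = -0.031534;  D = -0.031177-0.004731i
d^3_{0,-1}: k∈[0..2] ⇒ -0.880295 +0.388745 -0.019075 = -0.510624;  D = +0.495721-0.122464i
d^3_{1,-1}: k∈[0..2] ⇒ +0.584987 -0.114816 +0.002113 = +0.472284;  D = +0.380223-0.280148i
d^3_{2,-1}: k∈[0..1] ⇒ -0.236583 +0.017413 = -0.219170;  D = +0.113245-0.187646i
d^3_{3,-1}: single k=0 term ⇒ +0.055585;  D = +0.008316-0.054959i
Y_3^{m'}(θ=1.8756,φ=5.8831) and Σ D·Y over m':
  (+0.2239+0.3041i)·(+0.1311+0.3376i)  (-0.4853-0.2932i)·(-0.1944-0.2002i)  (-0.0312-0.0047i)·(-0.1561-0.0660i)  (+0.4957-0.1225i)·(+0.2855+0.0000i)  (+0.3802-0.2801i)·(+0.1561-0.0660i)  (+0.1132-0.1876i)·(-0.1944+0.2002i)  (+0.0083-0.0550i)·(-0.1311+0.3376i)
Y_3^-1(R⁻¹ n̂) = +0.182324+0.237799i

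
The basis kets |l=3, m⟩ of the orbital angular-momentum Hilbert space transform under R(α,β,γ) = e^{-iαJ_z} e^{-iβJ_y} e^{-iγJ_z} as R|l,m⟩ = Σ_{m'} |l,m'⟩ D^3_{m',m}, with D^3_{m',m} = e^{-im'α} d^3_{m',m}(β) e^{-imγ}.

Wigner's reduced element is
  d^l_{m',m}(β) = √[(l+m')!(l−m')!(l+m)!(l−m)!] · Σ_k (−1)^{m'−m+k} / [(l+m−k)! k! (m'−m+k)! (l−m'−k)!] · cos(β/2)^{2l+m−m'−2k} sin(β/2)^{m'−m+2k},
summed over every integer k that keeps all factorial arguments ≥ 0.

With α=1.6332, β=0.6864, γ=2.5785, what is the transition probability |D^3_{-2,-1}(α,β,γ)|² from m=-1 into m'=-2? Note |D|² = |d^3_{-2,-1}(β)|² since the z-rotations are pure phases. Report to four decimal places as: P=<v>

P=0.3443

Split into d^3_{-2,-1}(β=0.6864) × two z-phases.
With c≡cos(β/2)=0.941683 and s≡sin(β/2)=0.336502, N=[1·120·2·24]^{1/2}=75.894664
Admissible k: 1..2 (factorial args all ≥0)
  k=1: (−1)^0·75.8947/(24)·0.9417^5·0.3365^1 = +0.787972
  k=2: (−1)^1·75.8947/(12)·0.9417^3·0.3365^3 = -0.201237
d^3_{-2,-1}(0.6864) = +0.787972 -0.201237 = +0.586735
|D^3_{-2,-1}|² = |d^3_{-2,-1}(β)|² = (+0.586735)² = 0.344258 (the z-rotation phases have unit modulus)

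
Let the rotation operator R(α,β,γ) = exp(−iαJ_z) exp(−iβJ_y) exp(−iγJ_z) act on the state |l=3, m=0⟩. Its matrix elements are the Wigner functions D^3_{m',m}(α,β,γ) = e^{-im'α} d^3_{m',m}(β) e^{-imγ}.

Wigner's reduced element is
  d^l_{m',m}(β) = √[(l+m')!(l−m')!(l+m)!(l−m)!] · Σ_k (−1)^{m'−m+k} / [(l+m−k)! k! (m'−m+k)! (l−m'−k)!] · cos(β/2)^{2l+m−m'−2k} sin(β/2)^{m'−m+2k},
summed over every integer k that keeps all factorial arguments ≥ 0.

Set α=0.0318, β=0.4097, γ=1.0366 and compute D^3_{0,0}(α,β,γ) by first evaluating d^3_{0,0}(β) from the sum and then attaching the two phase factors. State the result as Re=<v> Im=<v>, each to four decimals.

Re=0.5534 Im=0.0000

Split into d^3_{0,0}(β=0.4097) × two z-phases.
With c≡cos(β/2)=0.979092 and s≡sin(β/2)=0.203420, N=[6·6·6·6]^{1/2}=36.000000
k∈{0,1,2,3} keeps every argument non-negative
  k=0: (−1)^0·36.0000/(36)·0.9791^6·0.2034^0 = +0.880927
  k=1: (−1)^1·36.0000/(4)·0.9791^4·0.2034^2 = -0.342235
  k=2: (−1)^2·36.0000/(4)·0.9791^2·0.2034^4 = +0.014773
  k=3: (−1)^3·36.0000/(36)·0.9791^0·0.2034^6 = -0.000071
d^3_{0,0}(0.4097) = +0.880927 -0.342235 +0.014773 -0.000071 = +0.553394
Attach z-rotation phases: D = e^{-i(0)(0.0318)}·(+0.553394)·e^{-i(0)(1.0366)} = +0.553394+0.000000i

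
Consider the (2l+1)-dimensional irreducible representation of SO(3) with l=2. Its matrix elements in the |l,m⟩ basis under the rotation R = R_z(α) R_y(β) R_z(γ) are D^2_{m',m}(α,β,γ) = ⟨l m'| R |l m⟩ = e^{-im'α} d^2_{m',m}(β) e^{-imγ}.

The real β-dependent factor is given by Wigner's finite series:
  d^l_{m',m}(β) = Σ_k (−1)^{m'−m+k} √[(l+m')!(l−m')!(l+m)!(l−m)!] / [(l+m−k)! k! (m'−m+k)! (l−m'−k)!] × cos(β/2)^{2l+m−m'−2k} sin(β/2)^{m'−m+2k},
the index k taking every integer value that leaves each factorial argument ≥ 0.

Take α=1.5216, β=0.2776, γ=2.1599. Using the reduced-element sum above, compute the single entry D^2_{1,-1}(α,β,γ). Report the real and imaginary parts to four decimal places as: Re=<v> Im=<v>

Re=0.0449 Im=0.0333

Split into d^2_{1,-1}(β=0.2776) × two z-phases.
Half-angle: c=0.990383, s=0.138355. N=√(6·1·1·6)=6.000000
k: max(0,(-1)−(1))=0 … min(2+(-1),2−(1))=1
  k=0: (−1)^2·6.0000/(2)·0.9904^2·0.1384^2 = +0.056327
  k=1: (−1)^3·6.0000/(6)·0.9904^0·0.1384^4 = -0.000366
d^2_{1,-1}(0.2776) = +0.056327 -0.000366 = +0.055960
D = (+0.049176-0.998790i)·(+0.055960)·(-0.555616+0.831439i) = +0.044942+0.033343i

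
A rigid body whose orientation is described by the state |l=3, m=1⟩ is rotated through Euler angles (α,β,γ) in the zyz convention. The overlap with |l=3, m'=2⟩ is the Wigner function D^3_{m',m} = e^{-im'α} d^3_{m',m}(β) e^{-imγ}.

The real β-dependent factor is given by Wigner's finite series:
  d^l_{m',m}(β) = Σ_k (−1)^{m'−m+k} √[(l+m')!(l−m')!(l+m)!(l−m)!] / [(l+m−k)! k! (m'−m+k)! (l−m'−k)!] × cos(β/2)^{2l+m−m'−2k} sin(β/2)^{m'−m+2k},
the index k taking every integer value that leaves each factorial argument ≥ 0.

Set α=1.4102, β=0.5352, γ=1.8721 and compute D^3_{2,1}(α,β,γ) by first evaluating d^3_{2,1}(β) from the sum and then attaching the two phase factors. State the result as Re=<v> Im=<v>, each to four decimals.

First d^3_{2,1}(β=0.5352), then the phase factors e^{-i(2)α} and e^{-i(1)γ}:
Half-angle: c=0.964408, s=0.264418. N=√(120·1·24·2)=75.894664
k: max(0,(1)−(2))=0 … min(3+(1),3−(2))=1
  k=0: (−1)^1·75.8947/(24)·0.9644^5·0.2644^1 = -0.697582
  k=1: (−1)^2·75.8947/(12)·0.9644^3·0.2644^3 = +0.104878
d^3_{2,1}(0.5352) = -0.697582 +0.104878 = -0.592704
D = (-0.948860-0.315698i)·(-0.592704)·(-0.296765-0.954950i) = +0.011787-0.592587i

Re=0.0118 Im=-0.5926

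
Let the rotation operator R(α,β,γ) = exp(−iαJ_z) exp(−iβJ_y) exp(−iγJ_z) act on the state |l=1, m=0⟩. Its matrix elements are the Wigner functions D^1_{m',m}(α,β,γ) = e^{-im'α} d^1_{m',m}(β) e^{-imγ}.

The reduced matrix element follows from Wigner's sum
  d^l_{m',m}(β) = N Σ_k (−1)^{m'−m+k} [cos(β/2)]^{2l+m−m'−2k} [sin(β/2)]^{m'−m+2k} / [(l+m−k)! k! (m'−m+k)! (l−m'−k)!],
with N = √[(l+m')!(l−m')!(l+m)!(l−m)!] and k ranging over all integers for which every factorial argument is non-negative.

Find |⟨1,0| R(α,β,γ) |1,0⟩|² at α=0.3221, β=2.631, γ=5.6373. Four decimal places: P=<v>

Split into d^1_{0,0}(β=2.631) × two z-phases.
c=cos(2.631/2)=0.252532, s=sin(2.631/2)=0.967589; N=√[1·1·1·1]=1.000000
Admissible k: 0..1 (factorial args all ≥0)
  k=0: (−1)^0·1.0000/(1)·0.2525^2·0.9676^0 = +0.063772
  k=1: (−1)^1·1.0000/(1)·0.2525^0·0.9676^2 = -0.936228
d^1_{0,0}(2.631) = +0.063772 -0.936228 = -0.872455
|D^1_{0,0}|² = |d^1_{0,0}(β)|² = (-0.872455)² = 0.761178 (the z-rotation phases have unit modulus)

P=0.7612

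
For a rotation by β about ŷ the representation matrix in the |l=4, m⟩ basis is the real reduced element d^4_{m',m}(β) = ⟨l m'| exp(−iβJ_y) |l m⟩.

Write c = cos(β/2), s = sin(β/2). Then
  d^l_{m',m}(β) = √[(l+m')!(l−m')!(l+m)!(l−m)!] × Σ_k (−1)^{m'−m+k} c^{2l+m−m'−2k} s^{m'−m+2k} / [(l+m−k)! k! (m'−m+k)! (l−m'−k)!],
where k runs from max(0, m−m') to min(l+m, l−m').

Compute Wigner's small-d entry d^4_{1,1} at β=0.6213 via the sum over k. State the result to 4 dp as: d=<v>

d^4_{1,1}(β=0.6213) via Wigner's sum:
With c≡cos(β/2)=0.952135 and s≡sin(β/2)=0.305678, N=[120·6·120·6]^{1/2}=720.000000
Admissible k: 0..3 (factorial args all ≥0)
  k=0: (−1)^0·720.0000/(720)·0.9521^8·0.3057^0 = +0.675443
  k=1: (−1)^1·720.0000/(48)·0.9521^6·0.3057^2 = -1.044263
  k=2: (−1)^2·720.0000/(24)·0.9521^4·0.3057^4 = +0.215263
  k=3: (−1)^3·720.0000/(72)·0.9521^2·0.3057^6 = -0.007396
d^4_{1,1}(0.6213) = +0.675443 -1.044263 +0.215263 -0.007396 = -0.160953

d=-0.1610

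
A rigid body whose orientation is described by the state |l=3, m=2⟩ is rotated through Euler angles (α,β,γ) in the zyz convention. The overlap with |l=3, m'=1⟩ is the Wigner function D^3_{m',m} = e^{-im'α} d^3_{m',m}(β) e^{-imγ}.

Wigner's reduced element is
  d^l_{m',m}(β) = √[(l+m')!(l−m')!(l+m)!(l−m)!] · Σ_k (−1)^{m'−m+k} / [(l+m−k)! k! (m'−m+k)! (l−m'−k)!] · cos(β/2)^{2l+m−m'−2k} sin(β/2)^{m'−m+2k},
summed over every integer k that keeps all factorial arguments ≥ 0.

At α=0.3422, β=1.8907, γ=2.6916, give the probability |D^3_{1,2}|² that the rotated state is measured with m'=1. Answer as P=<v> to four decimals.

D^3_{1,2}(0.3422,1.8907,2.6916) = e^{-i·1·0.3422}·d^3_{1,2}(1.8907)·e^{-i·2·2.6916}. Compute d first:
Half-angle: c=0.585459, s=0.810702. N=√(24·2·120·1)=75.894664
k∈{1,2} keeps every argument non-negative
  k=1: (−1)^0·75.8947/(24)·0.5855^5·0.8107^1 = +0.176337
  k=2: (−1)^1·75.8947/(12)·0.5855^3·0.8107^3 = -0.676244
d^3_{1,2}(1.8907) = +0.176337 -0.676244 = -0.499907
|D^3_{1,2}|² = |d^3_{1,2}(β)|² = (-0.499907)² = 0.249907 (the z-rotation phases have unit modulus)

P=0.2499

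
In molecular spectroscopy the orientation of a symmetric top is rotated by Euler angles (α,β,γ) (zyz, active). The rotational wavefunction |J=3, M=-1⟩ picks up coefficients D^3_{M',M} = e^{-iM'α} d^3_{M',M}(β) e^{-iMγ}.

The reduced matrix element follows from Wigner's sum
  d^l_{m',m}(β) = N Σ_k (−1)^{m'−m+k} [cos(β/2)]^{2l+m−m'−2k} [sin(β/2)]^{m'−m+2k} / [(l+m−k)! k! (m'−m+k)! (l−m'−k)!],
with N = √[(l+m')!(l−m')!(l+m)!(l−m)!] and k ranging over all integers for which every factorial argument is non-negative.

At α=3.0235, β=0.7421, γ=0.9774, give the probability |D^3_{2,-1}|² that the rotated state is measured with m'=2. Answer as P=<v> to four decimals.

P=0.0509

First d^3_{2,-1}(β=0.7421), then the phase factors e^{-i(2)α} and e^{-i(-1)γ}:
c=cos(0.7421/2)=0.931947, s=sin(0.7421/2)=0.362594; N=√[120·1·2·24]=75.894664
The bounds max(0,m−m')=0 and min(l+m,l−m')=1 give 2 terms
  k=0: (−1)^3·75.8947/(12)·0.9319^3·0.3626^3 = -0.244043
  k=1: (−1)^4·75.8947/(24)·0.9319^1·0.3626^5 = +0.018471
d^3_{2,-1}(0.7421) = -0.244043 +0.018471 = -0.225572
|D^3_{2,-1}|² = |d^3_{2,-1}(β)|² = (-0.225572)² = 0.050883 (the z-rotation phases have unit modulus)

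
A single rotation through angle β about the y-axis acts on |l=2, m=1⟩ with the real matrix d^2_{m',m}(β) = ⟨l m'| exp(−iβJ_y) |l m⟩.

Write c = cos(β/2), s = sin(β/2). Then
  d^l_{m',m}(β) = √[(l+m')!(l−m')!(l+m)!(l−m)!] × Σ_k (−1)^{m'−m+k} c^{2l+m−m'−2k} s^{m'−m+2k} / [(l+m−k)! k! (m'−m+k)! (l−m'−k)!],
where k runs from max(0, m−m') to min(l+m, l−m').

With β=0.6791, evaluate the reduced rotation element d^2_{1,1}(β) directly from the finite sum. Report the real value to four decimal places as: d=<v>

d=0.4946

d^2_{1,1}(β=0.6791) via Wigner's sum:
c=cos(0.6791/2)=0.942905, s=sin(0.6791/2)=0.333063; N=√[6·1·6·1]=6.000000
Admissible k: 0..1 (factorial args all ≥0)
  k=0: (−1)^0·6.0000/(6)·0.9429^4·0.3331^0 = +0.790444
  k=1: (−1)^1·6.0000/(2)·0.9429^2·0.3331^2 = -0.295876
d^2_{1,1}(0.6791) = +0.790444 -0.295876 = +0.494568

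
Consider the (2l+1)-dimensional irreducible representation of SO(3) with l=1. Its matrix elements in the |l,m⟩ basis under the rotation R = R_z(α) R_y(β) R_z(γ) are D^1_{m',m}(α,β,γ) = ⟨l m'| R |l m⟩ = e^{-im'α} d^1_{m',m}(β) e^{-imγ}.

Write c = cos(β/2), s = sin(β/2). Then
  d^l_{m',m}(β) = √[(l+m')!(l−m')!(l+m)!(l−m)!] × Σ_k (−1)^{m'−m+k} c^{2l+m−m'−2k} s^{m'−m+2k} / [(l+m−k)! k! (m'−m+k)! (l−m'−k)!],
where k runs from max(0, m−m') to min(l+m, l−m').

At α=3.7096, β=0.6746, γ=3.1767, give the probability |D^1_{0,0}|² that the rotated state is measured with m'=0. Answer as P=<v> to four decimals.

First d^1_{0,0}(β=0.6746), then the phase factors e^{-i(0)α} and e^{-i(0)γ}:
c=cos(0.6746/2)=0.943652, s=sin(0.6746/2)=0.330940; N=√[1·1·1·1]=1.000000
k∈{0,1} keeps every argument non-negative
  k=0: (−1)^0·1.0000/(1)·0.9437^2·0.3309^0 = +0.890478
  k=1: (−1)^1·1.0000/(1)·0.9437^0·0.3309^2 = -0.109522
d^1_{0,0}(0.6746) = +0.890478 -0.109522 = +0.780957
|D^1_{0,0}|² = |d^1_{0,0}(β)|² = (+0.780957)² = 0.609894 (the z-rotation phases have unit modulus)

P=0.6099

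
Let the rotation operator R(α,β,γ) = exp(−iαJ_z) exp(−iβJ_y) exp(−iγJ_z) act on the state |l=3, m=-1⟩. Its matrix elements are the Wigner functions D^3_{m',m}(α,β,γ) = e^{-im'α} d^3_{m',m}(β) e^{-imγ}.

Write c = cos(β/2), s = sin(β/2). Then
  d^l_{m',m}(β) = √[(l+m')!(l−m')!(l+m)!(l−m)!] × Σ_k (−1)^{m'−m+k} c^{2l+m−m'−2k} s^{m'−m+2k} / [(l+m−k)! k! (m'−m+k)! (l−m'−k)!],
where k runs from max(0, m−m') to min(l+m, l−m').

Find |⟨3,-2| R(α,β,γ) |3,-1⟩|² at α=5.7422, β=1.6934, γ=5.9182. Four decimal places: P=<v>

P=0.2215

Split into d^3_{-2,-1}(β=1.6934) × two z-phases.
c=cos(1.6934/2)=0.662459, s=sin(1.6934/2)=0.749098; N=√[1·120·2·24]=75.894664
k∈{1,2} keeps every argument non-negative
  k=1: (−1)^0·75.8947/(24)·0.6625^5·0.7491^1 = +0.302227
  k=2: (−1)^1·75.8947/(12)·0.6625^3·0.7491^3 = -0.772900
d^3_{-2,-1}(1.6934) = +0.302227 -0.772900 = -0.470673
|D^3_{-2,-1}|² = |d^3_{-2,-1}(β)|² = (-0.470673)² = 0.221533 (the z-rotation phases have unit modulus)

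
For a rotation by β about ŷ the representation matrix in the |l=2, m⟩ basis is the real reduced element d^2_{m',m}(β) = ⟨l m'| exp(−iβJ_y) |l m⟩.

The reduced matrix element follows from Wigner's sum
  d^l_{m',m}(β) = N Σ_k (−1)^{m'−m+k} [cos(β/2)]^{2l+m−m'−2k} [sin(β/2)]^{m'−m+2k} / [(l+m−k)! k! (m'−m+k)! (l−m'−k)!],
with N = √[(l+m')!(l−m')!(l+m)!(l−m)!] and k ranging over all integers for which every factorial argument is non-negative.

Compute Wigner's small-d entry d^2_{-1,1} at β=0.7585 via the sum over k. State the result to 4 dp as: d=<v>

d=0.3360

d^2_{-1,1}(β=0.7585) via Wigner's sum:
With c≡cos(β/2)=0.928943 and s≡sin(β/2)=0.370224, N=[1·6·6·1]^{1/2}=6.000000
k: max(0,(1)−(-1))=2 … min(2+(1),2−(-1))=3
  k=2: (−1)^0·6.0000/(2)·0.9289^2·0.3702^2 = +0.354836
  k=3: (−1)^1·6.0000/(6)·0.9289^0·0.3702^4 = -0.018787
d^2_{-1,1}(0.7585) = +0.354836 -0.018787 = +0.336049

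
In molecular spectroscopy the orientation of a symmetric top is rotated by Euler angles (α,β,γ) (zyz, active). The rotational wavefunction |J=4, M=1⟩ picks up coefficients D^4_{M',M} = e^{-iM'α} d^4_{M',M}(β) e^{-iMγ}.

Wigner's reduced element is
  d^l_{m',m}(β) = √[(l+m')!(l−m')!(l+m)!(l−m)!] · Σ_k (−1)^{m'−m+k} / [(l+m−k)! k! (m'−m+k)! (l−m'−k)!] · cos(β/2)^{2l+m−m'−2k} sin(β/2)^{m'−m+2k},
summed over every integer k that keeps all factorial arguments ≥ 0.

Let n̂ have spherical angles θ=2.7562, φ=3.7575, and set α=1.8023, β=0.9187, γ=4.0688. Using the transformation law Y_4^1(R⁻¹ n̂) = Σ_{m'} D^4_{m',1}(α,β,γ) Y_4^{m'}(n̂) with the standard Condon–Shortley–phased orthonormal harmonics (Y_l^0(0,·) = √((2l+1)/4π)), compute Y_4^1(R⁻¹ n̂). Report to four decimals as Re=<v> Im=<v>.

Re=-0.0392 Im=0.0183

Need the full column D^4_{m',1} for m'=−4..4 at α=1.8023, β=0.9187, γ=4.0688.
cos(β/2)=0.896341, sin(β/2)=0.443366
d^4_{-4,1}: single k=5 term ⇒ +0.092326;  D = -0.092326+0.000110i
d^4_{-3,1}: k∈[4..5] ⇒ +0.329959 -0.048438 = +0.281521;  D = +0.064919+0.273933i
d^4_{-2,1}: k∈[3..5] ⇒ +0.713127 -0.261719 +0.012807 = +0.464215;  D = +0.415091-0.207832i
d^4_{-1,1}: k∈[2..5] ⇒ +1.019443 -0.748276 +0.091540 -0.001493 = +0.361214;  D = -0.231511-0.277269i
d^4_{0,1}: k∈[1..4] ⇒ +0.921700 -1.353063 +0.331052 -0.013500 = -0.113812;  D = +0.068295-0.091044i
d^4_{1,1}: k∈[0..3] ⇒ +0.416664 -1.529165 +0.748276 -0.061026 = -0.425252;  D = -0.389653-0.170322i
d^4_{2,1}: k∈[0..2] ⇒ -0.874401 +1.069691 -0.174480 = +0.020810;  D = +0.003738-0.020472i
d^4_{3,1}: k∈[0..1] ⇒ +0.809158 -0.329959 = +0.479199;  D = -0.478578+0.024391i
d^4_{4,1}: single k=0 term ⇒ -0.377351;  D = -0.105163-0.362402i
Y_4^{m'}(θ=2.7562,φ=3.7575) and Σ D·Y over m':
  (-0.0923+0.0001i)·(-0.0069-0.0055i)  (+0.0649+0.2739i)·(-0.0168-0.0593i)  (+0.4151-0.2078i)·(+0.0788-0.2234i)  (-0.2315-0.2773i)·(+0.4050-0.2866i)  (+0.0683-0.0910i)·(+0.3222+0.0000i)  (-0.3897-0.1703i)·(-0.4050-0.2866i)  (+0.0037-0.0205i)·(+0.0788+0.2234i)  (-0.4786+0.0244i)·(+0.0168-0.0593i)  (-0.1052-0.3624i)·(-0.0069+0.0055i)
Y_4^1(R⁻¹ n̂) = -0.039213+0.018254i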